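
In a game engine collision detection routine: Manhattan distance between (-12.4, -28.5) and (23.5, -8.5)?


|(-12.4)-23.5| + |(-28.5)-(-8.5)| = 35.9 + 20 = 55.9

55.9


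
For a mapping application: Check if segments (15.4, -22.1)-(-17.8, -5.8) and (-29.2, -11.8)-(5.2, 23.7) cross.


Cross products: d1=-1937.62, d2=-198.3, d3=385.02, d4=-1354.3
d1*d2 < 0 and d3*d4 < 0? no

No, they don't intersect


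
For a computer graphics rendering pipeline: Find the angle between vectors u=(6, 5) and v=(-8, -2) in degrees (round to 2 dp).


u.v = -58, |u| = sqrt(61) = 7.8102, |v| = sqrt(68) = 8.2462
cos(theta) = u.v/(|u||v|) = -58/sqrt(4148) = -0.900552
theta = acos(-0.900552) = 154.23 degrees

154.23 degrees


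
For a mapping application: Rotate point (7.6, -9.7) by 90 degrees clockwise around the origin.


90° CW: (x,y) -> (y, -x)
(7.6,-9.7) -> (-9.7, -7.6)

(-9.7, -7.6)


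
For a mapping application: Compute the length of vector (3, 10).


|u| = sqrt(3^2 + 10^2) = sqrt(109) = 10.4403

10.4403


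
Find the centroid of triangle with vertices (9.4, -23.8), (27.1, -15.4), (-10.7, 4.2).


Centroid = ((x_A+x_B+x_C)/3, (y_A+y_B+y_C)/3)
= ((9.4+27.1+(-10.7))/3, ((-23.8)+(-15.4)+4.2)/3)
= (8.6, -11.6667)

(8.6, -11.6667)


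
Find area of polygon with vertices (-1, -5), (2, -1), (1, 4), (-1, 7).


Shoelace sum: ((-1)*(-1) - 2*(-5)) + (2*4 - 1*(-1)) + (1*7 - (-1)*4) + ((-1)*(-5) - (-1)*7)
= 43
Area = |43|/2 = 21.5

21.5


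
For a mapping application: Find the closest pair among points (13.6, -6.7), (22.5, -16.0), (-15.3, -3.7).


d(P0,P1) = 12.8725, d(P0,P2) = 29.0553, d(P1,P2) = 39.7508
Closest: P0 and P1

Closest pair: (13.6, -6.7) and (22.5, -16.0), distance = 12.8725


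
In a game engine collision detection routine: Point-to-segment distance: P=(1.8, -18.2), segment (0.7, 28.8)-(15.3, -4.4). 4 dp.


Project P onto AB: t = 1 (clamped to [0,1])
Closest point on segment: (15.3, -4.4)
Distance: 19.3052

19.3052


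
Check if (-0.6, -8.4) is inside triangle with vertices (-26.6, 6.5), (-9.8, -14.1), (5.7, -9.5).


Cross products: AB x AP = 285.28, BC x BP = 46.03, CA x CP = 65.27
All same sign? yes

Yes, inside


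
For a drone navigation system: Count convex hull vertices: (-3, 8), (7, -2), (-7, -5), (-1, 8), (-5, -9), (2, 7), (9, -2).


Convex hull vertices (CCW): (-7, -5), (-5, -9), (9, -2), (2, 7), (-1, 8), (-3, 8)
Count = 6

6


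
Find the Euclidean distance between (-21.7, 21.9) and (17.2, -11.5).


dx=38.9, dy=-33.4
d^2 = 38.9^2 + (-33.4)^2 = 2628.77
d = sqrt(2628.77) = 51.2715

51.2715


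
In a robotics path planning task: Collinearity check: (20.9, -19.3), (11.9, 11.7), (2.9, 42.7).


Cross product: (11.9-20.9)*(42.7-(-19.3)) - (11.7-(-19.3))*(2.9-20.9)
= 0

Yes, collinear


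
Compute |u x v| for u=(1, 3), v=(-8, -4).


|u x v| = |1*(-4) - 3*(-8)|
= |(-4) - (-24)| = 20

20


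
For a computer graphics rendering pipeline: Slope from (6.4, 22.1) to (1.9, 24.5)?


slope = (y2-y1)/(x2-x1) = (24.5-22.1)/(1.9-6.4) = 2.4/(-4.5) = -0.5333

-0.5333


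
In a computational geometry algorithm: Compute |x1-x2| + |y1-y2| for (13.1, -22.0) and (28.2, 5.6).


|13.1-28.2| + |(-22)-5.6| = 15.1 + 27.6 = 42.7

42.7


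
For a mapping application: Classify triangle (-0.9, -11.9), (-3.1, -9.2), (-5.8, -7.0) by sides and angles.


Side lengths squared: AB^2=12.13, BC^2=12.13, CA^2=48.02
Sorted: [12.13, 12.13, 48.02]
By sides: Isosceles, By angles: Obtuse

Isosceles, Obtuse


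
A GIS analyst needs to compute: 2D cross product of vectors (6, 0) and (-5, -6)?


u x v = u_x*v_y - u_y*v_x = 6*(-6) - 0*(-5)
= (-36) - 0 = -36

-36


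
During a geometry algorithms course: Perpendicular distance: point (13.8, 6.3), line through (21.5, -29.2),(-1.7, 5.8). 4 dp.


|cross product| = 554.1
|line direction| = sqrt(1763.24) = 41.991
Distance = 554.1/sqrt(1763.24) = 13.1957

13.1957


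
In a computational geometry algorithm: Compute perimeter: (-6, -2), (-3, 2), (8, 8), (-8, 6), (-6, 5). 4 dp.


Sides: (-6, -2)->(-3, 2): sqrt(25) = 5, (-3, 2)->(8, 8): sqrt(157) = 12.529964, (8, 8)->(-8, 6): sqrt(260) = 16.124515, (-8, 6)->(-6, 5): sqrt(5) = 2.236068, (-6, 5)->(-6, -2): sqrt(49) = 7
Sum = 42.890547
Perimeter = 42.8905

42.8905


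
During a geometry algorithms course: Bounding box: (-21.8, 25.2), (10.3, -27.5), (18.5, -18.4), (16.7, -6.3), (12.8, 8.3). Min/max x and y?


x range: [-21.8, 18.5]
y range: [-27.5, 25.2]
Bounding box: (-21.8,-27.5) to (18.5,25.2)

(-21.8,-27.5) to (18.5,25.2)


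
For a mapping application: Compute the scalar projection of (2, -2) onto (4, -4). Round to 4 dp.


u.v = 16, |v| = sqrt(32) = 5.6569
Scalar projection = u.v / |v| = 16 / sqrt(32) = 2.8284

2.8284


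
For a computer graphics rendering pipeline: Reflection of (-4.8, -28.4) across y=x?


Reflection over y=x: (x,y) -> (y,x)
(-4.8, -28.4) -> (-28.4, -4.8)

(-28.4, -4.8)


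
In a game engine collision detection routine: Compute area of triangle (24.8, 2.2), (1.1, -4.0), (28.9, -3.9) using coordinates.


Area = |x_A(y_B-y_C) + x_B(y_C-y_A) + x_C(y_A-y_B)|/2
= |(-2.48) + (-6.71) + 179.18|/2
= 169.99/2 = 84.995

84.995


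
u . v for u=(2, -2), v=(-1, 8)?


u . v = u_x*v_x + u_y*v_y = 2*(-1) + (-2)*8
= (-2) + (-16) = -18

-18


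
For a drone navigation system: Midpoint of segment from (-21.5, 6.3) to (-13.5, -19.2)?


M = (((-21.5)+(-13.5))/2, (6.3+(-19.2))/2)
= (-17.5, -6.45)

(-17.5, -6.45)


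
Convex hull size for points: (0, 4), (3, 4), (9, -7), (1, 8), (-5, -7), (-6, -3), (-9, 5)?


Convex hull vertices (CCW): (-9, 5), (-5, -7), (9, -7), (1, 8)
Count = 4

4


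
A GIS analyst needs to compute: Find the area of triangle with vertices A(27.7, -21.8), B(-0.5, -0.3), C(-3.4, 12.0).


Area = |x_A(y_B-y_C) + x_B(y_C-y_A) + x_C(y_A-y_B)|/2
= |(-340.71) + (-16.9) + 73.1|/2
= 284.51/2 = 142.255

142.255


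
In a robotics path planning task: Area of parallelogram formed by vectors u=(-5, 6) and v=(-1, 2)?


|u x v| = |(-5)*2 - 6*(-1)|
= |(-10) - (-6)| = 4

4


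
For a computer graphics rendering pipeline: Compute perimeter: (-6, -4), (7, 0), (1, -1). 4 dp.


Sides: (-6, -4)->(7, 0): sqrt(185) = 13.601471, (7, 0)->(1, -1): sqrt(37) = 6.082763, (1, -1)->(-6, -4): sqrt(58) = 7.615773
Sum = 27.300007
Perimeter = 27.3

27.3


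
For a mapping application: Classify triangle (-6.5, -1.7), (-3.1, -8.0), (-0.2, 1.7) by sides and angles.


Side lengths squared: AB^2=51.25, BC^2=102.5, CA^2=51.25
Sorted: [51.25, 51.25, 102.5]
By sides: Isosceles, By angles: Right

Isosceles, Right


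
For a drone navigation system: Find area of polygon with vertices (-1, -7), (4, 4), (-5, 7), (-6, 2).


Shoelace sum: ((-1)*4 - 4*(-7)) + (4*7 - (-5)*4) + ((-5)*2 - (-6)*7) + ((-6)*(-7) - (-1)*2)
= 148
Area = |148|/2 = 74

74


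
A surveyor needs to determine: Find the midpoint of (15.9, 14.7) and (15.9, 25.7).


M = ((15.9+15.9)/2, (14.7+25.7)/2)
= (15.9, 20.2)

(15.9, 20.2)


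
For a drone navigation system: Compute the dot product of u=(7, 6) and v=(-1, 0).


u . v = u_x*v_x + u_y*v_y = 7*(-1) + 6*0
= (-7) + 0 = -7

-7


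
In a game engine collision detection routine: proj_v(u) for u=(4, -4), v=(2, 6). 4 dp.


u.v = -16, |v| = sqrt(40) = 6.3246
Scalar projection = u.v / |v| = -16 / sqrt(40) = -2.5298

-2.5298


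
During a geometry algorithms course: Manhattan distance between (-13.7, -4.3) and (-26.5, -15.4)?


|(-13.7)-(-26.5)| + |(-4.3)-(-15.4)| = 12.8 + 11.1 = 23.9

23.9


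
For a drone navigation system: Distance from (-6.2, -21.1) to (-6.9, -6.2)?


dx=-0.7, dy=14.9
d^2 = (-0.7)^2 + 14.9^2 = 222.5
d = sqrt(222.5) = 14.9164

14.9164


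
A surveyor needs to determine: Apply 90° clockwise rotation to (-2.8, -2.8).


90° CW: (x,y) -> (y, -x)
(-2.8,-2.8) -> (-2.8, 2.8)

(-2.8, 2.8)


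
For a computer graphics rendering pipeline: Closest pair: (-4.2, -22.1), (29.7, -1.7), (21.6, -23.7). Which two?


d(P0,P1) = 39.5648, d(P0,P2) = 25.8496, d(P1,P2) = 23.4438
Closest: P1 and P2

Closest pair: (29.7, -1.7) and (21.6, -23.7), distance = 23.4438


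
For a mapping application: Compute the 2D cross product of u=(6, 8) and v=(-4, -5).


u x v = u_x*v_y - u_y*v_x = 6*(-5) - 8*(-4)
= (-30) - (-32) = 2

2


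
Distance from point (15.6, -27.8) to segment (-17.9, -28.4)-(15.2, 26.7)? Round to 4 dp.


Project P onto AB: t = 0.2764 (clamped to [0,1])
Closest point on segment: (-8.7517, -13.1713)
Distance: 28.4078

28.4078


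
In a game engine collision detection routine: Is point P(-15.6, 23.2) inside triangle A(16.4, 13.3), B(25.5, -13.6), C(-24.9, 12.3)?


Cross products: AB x AP = -770.71, BC x BP = -790.23, CA x CP = 440.87
All same sign? no

No, outside


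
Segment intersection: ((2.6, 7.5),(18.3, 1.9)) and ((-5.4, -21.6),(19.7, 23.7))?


Cross products: d1=368.01, d2=-483.76, d3=-501.67, d4=350.1
d1*d2 < 0 and d3*d4 < 0? yes

Yes, they intersect


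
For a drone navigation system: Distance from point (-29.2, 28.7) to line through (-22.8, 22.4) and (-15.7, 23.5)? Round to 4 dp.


|cross product| = 51.77
|line direction| = sqrt(51.62) = 7.1847
Distance = 51.77/sqrt(51.62) = 7.2056

7.2056


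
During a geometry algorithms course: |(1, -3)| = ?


|u| = sqrt(1^2 + (-3)^2) = sqrt(10) = 3.1623

3.1623


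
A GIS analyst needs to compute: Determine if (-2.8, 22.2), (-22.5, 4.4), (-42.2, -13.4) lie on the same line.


Cross product: ((-22.5)-(-2.8))*((-13.4)-22.2) - (4.4-22.2)*((-42.2)-(-2.8))
= 0

Yes, collinear


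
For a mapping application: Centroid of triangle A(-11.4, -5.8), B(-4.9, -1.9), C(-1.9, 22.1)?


Centroid = ((x_A+x_B+x_C)/3, (y_A+y_B+y_C)/3)
= (((-11.4)+(-4.9)+(-1.9))/3, ((-5.8)+(-1.9)+22.1)/3)
= (-6.0667, 4.8)

(-6.0667, 4.8)


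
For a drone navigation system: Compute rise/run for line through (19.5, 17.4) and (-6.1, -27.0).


slope = (y2-y1)/(x2-x1) = ((-27)-17.4)/((-6.1)-19.5) = (-44.4)/(-25.6) = 1.7344

1.7344


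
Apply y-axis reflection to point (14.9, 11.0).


Reflection over y-axis: (x,y) -> (-x,y)
(14.9, 11) -> (-14.9, 11)

(-14.9, 11)


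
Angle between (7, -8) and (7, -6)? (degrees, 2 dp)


u.v = 97, |u| = sqrt(113) = 10.6301, |v| = sqrt(85) = 9.2195
cos(theta) = u.v/(|u||v|) = 97/sqrt(9605) = 0.989744
theta = acos(0.989744) = 8.21 degrees

8.21 degrees


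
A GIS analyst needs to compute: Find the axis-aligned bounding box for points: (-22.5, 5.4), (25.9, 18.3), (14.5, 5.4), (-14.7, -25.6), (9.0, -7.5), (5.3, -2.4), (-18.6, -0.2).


x range: [-22.5, 25.9]
y range: [-25.6, 18.3]
Bounding box: (-22.5,-25.6) to (25.9,18.3)

(-22.5,-25.6) to (25.9,18.3)


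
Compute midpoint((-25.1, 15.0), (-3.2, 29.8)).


M = (((-25.1)+(-3.2))/2, (15+29.8)/2)
= (-14.15, 22.4)

(-14.15, 22.4)


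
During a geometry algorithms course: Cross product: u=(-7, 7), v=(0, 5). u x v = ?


u x v = u_x*v_y - u_y*v_x = (-7)*5 - 7*0
= (-35) - 0 = -35

-35


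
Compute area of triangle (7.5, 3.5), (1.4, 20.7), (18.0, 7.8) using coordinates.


Area = |x_A(y_B-y_C) + x_B(y_C-y_A) + x_C(y_A-y_B)|/2
= |96.75 + 6.02 + (-309.6)|/2
= 206.83/2 = 103.415

103.415


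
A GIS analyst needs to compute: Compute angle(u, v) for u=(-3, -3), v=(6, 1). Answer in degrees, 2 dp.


u.v = -21, |u| = sqrt(18) = 4.2426, |v| = sqrt(37) = 6.0828
cos(theta) = u.v/(|u||v|) = -21/sqrt(666) = -0.813733
theta = acos(-0.813733) = 144.46 degrees

144.46 degrees


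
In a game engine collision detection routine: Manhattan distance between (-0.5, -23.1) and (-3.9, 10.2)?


|(-0.5)-(-3.9)| + |(-23.1)-10.2| = 3.4 + 33.3 = 36.7

36.7


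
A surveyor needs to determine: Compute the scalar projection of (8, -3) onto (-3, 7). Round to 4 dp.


u.v = -45, |v| = sqrt(58) = 7.6158
Scalar projection = u.v / |v| = -45 / sqrt(58) = -5.9088

-5.9088


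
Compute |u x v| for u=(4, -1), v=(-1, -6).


|u x v| = |4*(-6) - (-1)*(-1)|
= |(-24) - 1| = 25

25


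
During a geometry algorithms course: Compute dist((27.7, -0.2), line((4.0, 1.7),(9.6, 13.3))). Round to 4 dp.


|cross product| = 285.56
|line direction| = sqrt(165.92) = 12.881
Distance = 285.56/sqrt(165.92) = 22.1691

22.1691


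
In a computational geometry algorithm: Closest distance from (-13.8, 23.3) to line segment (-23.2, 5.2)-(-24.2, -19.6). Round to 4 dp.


Project P onto AB: t = 0 (clamped to [0,1])
Closest point on segment: (-23.2, 5.2)
Distance: 20.3953

20.3953


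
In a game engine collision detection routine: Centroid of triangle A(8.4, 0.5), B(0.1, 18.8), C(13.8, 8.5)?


Centroid = ((x_A+x_B+x_C)/3, (y_A+y_B+y_C)/3)
= ((8.4+0.1+13.8)/3, (0.5+18.8+8.5)/3)
= (7.4333, 9.2667)

(7.4333, 9.2667)


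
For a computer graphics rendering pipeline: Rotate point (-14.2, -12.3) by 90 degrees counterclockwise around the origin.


90° CCW: (x,y) -> (-y, x)
(-14.2,-12.3) -> (12.3, -14.2)

(12.3, -14.2)


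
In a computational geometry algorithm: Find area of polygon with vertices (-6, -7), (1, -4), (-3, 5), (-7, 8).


Shoelace sum: ((-6)*(-4) - 1*(-7)) + (1*5 - (-3)*(-4)) + ((-3)*8 - (-7)*5) + ((-7)*(-7) - (-6)*8)
= 132
Area = |132|/2 = 66

66


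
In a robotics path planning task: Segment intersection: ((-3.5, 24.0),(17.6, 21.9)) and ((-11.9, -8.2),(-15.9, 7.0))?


Cross products: d1=-256.48, d2=-568.8, d3=-697.06, d4=-384.74
d1*d2 < 0 and d3*d4 < 0? no

No, they don't intersect


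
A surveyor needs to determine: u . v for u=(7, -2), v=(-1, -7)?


u . v = u_x*v_x + u_y*v_y = 7*(-1) + (-2)*(-7)
= (-7) + 14 = 7

7


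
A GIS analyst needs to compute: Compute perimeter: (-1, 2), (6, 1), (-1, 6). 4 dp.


Sides: (-1, 2)->(6, 1): sqrt(50) = 7.071068, (6, 1)->(-1, 6): sqrt(74) = 8.602325, (-1, 6)->(-1, 2): sqrt(16) = 4
Sum = 19.673393
Perimeter = 19.6734

19.6734


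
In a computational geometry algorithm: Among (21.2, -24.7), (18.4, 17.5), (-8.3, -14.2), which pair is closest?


d(P0,P1) = 42.2928, d(P0,P2) = 31.3129, d(P1,P2) = 41.4461
Closest: P0 and P2

Closest pair: (21.2, -24.7) and (-8.3, -14.2), distance = 31.3129


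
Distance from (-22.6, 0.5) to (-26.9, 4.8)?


dx=-4.3, dy=4.3
d^2 = (-4.3)^2 + 4.3^2 = 36.98
d = sqrt(36.98) = 6.0811

6.0811


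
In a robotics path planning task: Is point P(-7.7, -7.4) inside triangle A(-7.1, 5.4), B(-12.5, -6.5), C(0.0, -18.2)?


Cross products: AB x AP = 61.98, BC x BP = 44.91, CA x CP = 105.04
All same sign? yes

Yes, inside


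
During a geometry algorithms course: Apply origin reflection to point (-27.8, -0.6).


Reflection over origin: (x,y) -> (-x,-y)
(-27.8, -0.6) -> (27.8, 0.6)

(27.8, 0.6)


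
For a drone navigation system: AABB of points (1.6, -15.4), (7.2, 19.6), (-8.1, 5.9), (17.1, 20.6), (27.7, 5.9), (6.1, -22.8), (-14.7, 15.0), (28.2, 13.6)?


x range: [-14.7, 28.2]
y range: [-22.8, 20.6]
Bounding box: (-14.7,-22.8) to (28.2,20.6)

(-14.7,-22.8) to (28.2,20.6)


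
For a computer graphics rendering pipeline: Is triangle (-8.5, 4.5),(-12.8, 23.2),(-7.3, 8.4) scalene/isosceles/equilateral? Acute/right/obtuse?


Side lengths squared: AB^2=368.18, BC^2=249.29, CA^2=16.65
Sorted: [16.65, 249.29, 368.18]
By sides: Scalene, By angles: Obtuse

Scalene, Obtuse


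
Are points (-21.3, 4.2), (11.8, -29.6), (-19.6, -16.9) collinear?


Cross product: (11.8-(-21.3))*((-16.9)-4.2) - ((-29.6)-4.2)*((-19.6)-(-21.3))
= -640.95

No, not collinear


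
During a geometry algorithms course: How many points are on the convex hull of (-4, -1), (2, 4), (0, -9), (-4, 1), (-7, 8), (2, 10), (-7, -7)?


Convex hull vertices (CCW): (-7, -7), (0, -9), (2, 4), (2, 10), (-7, 8)
Count = 5

5


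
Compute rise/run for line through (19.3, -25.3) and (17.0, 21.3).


slope = (y2-y1)/(x2-x1) = (21.3-(-25.3))/(17-19.3) = 46.6/(-2.3) = -20.2609

-20.2609


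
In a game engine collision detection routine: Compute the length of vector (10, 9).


|u| = sqrt(10^2 + 9^2) = sqrt(181) = 13.4536

13.4536


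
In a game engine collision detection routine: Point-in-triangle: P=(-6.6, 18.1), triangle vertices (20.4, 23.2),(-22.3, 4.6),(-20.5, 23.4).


Cross products: AB x AP = -284.43, BC x BP = -270.86, CA x CP = -213.99
All same sign? yes

Yes, inside


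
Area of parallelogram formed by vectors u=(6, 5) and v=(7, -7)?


|u x v| = |6*(-7) - 5*7|
= |(-42) - 35| = 77

77


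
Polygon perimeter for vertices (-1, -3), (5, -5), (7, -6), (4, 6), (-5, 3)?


Sides: (-1, -3)->(5, -5): sqrt(40) = 6.324555, (5, -5)->(7, -6): sqrt(5) = 2.236068, (7, -6)->(4, 6): sqrt(153) = 12.369317, (4, 6)->(-5, 3): sqrt(90) = 9.486833, (-5, 3)->(-1, -3): sqrt(52) = 7.211103
Sum = 37.627876
Perimeter = 37.6279

37.6279


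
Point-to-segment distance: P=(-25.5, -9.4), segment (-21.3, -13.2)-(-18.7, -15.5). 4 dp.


Project P onto AB: t = 0 (clamped to [0,1])
Closest point on segment: (-21.3, -13.2)
Distance: 5.6639

5.6639


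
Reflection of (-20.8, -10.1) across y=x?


Reflection over y=x: (x,y) -> (y,x)
(-20.8, -10.1) -> (-10.1, -20.8)

(-10.1, -20.8)


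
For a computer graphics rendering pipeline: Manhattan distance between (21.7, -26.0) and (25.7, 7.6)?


|21.7-25.7| + |(-26)-7.6| = 4 + 33.6 = 37.6

37.6


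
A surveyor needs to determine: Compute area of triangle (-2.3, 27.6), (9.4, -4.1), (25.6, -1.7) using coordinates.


Area = |x_A(y_B-y_C) + x_B(y_C-y_A) + x_C(y_A-y_B)|/2
= |5.52 + (-275.42) + 811.52|/2
= 541.62/2 = 270.81

270.81


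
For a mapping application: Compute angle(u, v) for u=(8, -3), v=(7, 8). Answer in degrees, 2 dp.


u.v = 32, |u| = sqrt(73) = 8.544, |v| = sqrt(113) = 10.6301
cos(theta) = u.v/(|u||v|) = 32/sqrt(8249) = 0.35233
theta = acos(0.35233) = 69.37 degrees

69.37 degrees


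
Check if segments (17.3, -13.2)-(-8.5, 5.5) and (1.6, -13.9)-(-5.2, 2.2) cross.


Cross products: d1=-257.53, d2=30.69, d3=311.65, d4=23.43
d1*d2 < 0 and d3*d4 < 0? no

No, they don't intersect


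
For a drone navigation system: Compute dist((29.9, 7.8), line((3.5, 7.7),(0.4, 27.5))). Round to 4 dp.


|cross product| = 523.03
|line direction| = sqrt(401.65) = 20.0412
Distance = 523.03/sqrt(401.65) = 26.0977

26.0977


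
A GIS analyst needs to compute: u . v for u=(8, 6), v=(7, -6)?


u . v = u_x*v_x + u_y*v_y = 8*7 + 6*(-6)
= 56 + (-36) = 20

20


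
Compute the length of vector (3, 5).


|u| = sqrt(3^2 + 5^2) = sqrt(34) = 5.831

5.831


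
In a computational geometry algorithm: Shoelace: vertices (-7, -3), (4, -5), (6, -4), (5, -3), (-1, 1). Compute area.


Shoelace sum: ((-7)*(-5) - 4*(-3)) + (4*(-4) - 6*(-5)) + (6*(-3) - 5*(-4)) + (5*1 - (-1)*(-3)) + ((-1)*(-3) - (-7)*1)
= 75
Area = |75|/2 = 37.5

37.5


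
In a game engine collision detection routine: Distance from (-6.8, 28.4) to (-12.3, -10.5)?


dx=-5.5, dy=-38.9
d^2 = (-5.5)^2 + (-38.9)^2 = 1543.46
d = sqrt(1543.46) = 39.2869

39.2869


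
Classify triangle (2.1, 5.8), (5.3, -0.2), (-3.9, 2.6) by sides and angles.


Side lengths squared: AB^2=46.24, BC^2=92.48, CA^2=46.24
Sorted: [46.24, 46.24, 92.48]
By sides: Isosceles, By angles: Right

Isosceles, Right


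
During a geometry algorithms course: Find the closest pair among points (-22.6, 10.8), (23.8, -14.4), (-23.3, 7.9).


d(P0,P1) = 52.8015, d(P0,P2) = 2.9833, d(P1,P2) = 52.1124
Closest: P0 and P2

Closest pair: (-22.6, 10.8) and (-23.3, 7.9), distance = 2.9833


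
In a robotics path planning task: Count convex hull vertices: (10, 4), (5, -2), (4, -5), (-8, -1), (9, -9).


Convex hull vertices (CCW): (-8, -1), (9, -9), (10, 4)
Count = 3

3


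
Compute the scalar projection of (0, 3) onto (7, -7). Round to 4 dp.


u.v = -21, |v| = sqrt(98) = 9.8995
Scalar projection = u.v / |v| = -21 / sqrt(98) = -2.1213

-2.1213


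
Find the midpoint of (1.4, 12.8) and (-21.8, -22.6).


M = ((1.4+(-21.8))/2, (12.8+(-22.6))/2)
= (-10.2, -4.9)

(-10.2, -4.9)


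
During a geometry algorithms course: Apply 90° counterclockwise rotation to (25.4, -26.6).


90° CCW: (x,y) -> (-y, x)
(25.4,-26.6) -> (26.6, 25.4)

(26.6, 25.4)


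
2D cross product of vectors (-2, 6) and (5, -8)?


u x v = u_x*v_y - u_y*v_x = (-2)*(-8) - 6*5
= 16 - 30 = -14

-14


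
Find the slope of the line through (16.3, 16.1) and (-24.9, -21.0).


slope = (y2-y1)/(x2-x1) = ((-21)-16.1)/((-24.9)-16.3) = (-37.1)/(-41.2) = 0.9005

0.9005


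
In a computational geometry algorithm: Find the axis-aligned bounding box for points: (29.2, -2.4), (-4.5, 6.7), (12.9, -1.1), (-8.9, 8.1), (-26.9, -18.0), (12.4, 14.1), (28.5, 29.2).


x range: [-26.9, 29.2]
y range: [-18, 29.2]
Bounding box: (-26.9,-18) to (29.2,29.2)

(-26.9,-18) to (29.2,29.2)


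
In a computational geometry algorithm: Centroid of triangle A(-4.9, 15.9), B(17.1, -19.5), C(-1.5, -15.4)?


Centroid = ((x_A+x_B+x_C)/3, (y_A+y_B+y_C)/3)
= (((-4.9)+17.1+(-1.5))/3, (15.9+(-19.5)+(-15.4))/3)
= (3.5667, -6.3333)

(3.5667, -6.3333)


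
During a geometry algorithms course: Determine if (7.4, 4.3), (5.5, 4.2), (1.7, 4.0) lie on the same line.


Cross product: (5.5-7.4)*(4-4.3) - (4.2-4.3)*(1.7-7.4)
= 0

Yes, collinear


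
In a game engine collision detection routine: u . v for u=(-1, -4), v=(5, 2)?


u . v = u_x*v_x + u_y*v_y = (-1)*5 + (-4)*2
= (-5) + (-8) = -13

-13


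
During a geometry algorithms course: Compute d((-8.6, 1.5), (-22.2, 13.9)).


dx=-13.6, dy=12.4
d^2 = (-13.6)^2 + 12.4^2 = 338.72
d = sqrt(338.72) = 18.4043

18.4043


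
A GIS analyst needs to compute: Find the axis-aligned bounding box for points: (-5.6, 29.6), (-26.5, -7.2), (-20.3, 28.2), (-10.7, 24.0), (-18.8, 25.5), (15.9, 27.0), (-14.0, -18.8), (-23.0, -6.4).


x range: [-26.5, 15.9]
y range: [-18.8, 29.6]
Bounding box: (-26.5,-18.8) to (15.9,29.6)

(-26.5,-18.8) to (15.9,29.6)


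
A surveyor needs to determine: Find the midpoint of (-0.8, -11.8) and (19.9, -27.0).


M = (((-0.8)+19.9)/2, ((-11.8)+(-27))/2)
= (9.55, -19.4)

(9.55, -19.4)


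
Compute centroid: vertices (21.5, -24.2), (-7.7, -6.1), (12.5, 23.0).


Centroid = ((x_A+x_B+x_C)/3, (y_A+y_B+y_C)/3)
= ((21.5+(-7.7)+12.5)/3, ((-24.2)+(-6.1)+23)/3)
= (8.7667, -2.4333)

(8.7667, -2.4333)


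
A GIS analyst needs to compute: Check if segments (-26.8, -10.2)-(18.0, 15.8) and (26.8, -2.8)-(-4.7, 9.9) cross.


Cross products: d1=913.82, d2=-474.14, d3=-1062.08, d4=325.88
d1*d2 < 0 and d3*d4 < 0? yes

Yes, they intersect


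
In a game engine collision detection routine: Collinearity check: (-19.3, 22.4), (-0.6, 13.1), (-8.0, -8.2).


Cross product: ((-0.6)-(-19.3))*((-8.2)-22.4) - (13.1-22.4)*((-8)-(-19.3))
= -467.13

No, not collinear


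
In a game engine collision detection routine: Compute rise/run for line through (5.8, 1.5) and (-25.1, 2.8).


slope = (y2-y1)/(x2-x1) = (2.8-1.5)/((-25.1)-5.8) = 1.3/(-30.9) = -0.0421

-0.0421


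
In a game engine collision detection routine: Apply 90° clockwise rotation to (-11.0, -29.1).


90° CW: (x,y) -> (y, -x)
(-11,-29.1) -> (-29.1, 11)

(-29.1, 11)


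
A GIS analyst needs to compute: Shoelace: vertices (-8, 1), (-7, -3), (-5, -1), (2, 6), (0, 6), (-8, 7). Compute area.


Shoelace sum: ((-8)*(-3) - (-7)*1) + ((-7)*(-1) - (-5)*(-3)) + ((-5)*6 - 2*(-1)) + (2*6 - 0*6) + (0*7 - (-8)*6) + ((-8)*1 - (-8)*7)
= 103
Area = |103|/2 = 51.5

51.5


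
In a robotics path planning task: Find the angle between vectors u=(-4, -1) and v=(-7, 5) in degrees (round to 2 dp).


u.v = 23, |u| = sqrt(17) = 4.1231, |v| = sqrt(74) = 8.6023
cos(theta) = u.v/(|u||v|) = 23/sqrt(1258) = 0.648466
theta = acos(0.648466) = 49.57 degrees

49.57 degrees


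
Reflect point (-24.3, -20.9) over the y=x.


Reflection over y=x: (x,y) -> (y,x)
(-24.3, -20.9) -> (-20.9, -24.3)

(-20.9, -24.3)


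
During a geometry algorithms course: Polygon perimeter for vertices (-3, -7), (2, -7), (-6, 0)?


Sides: (-3, -7)->(2, -7): sqrt(25) = 5, (2, -7)->(-6, 0): sqrt(113) = 10.630146, (-6, 0)->(-3, -7): sqrt(58) = 7.615773
Sum = 23.245919
Perimeter = 23.2459

23.2459


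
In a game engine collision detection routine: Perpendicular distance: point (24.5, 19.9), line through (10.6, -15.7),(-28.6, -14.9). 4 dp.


|cross product| = 1406.64
|line direction| = sqrt(1537.28) = 39.2082
Distance = 1406.64/sqrt(1537.28) = 35.8762

35.8762


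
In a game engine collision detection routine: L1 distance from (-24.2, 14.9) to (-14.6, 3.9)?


|(-24.2)-(-14.6)| + |14.9-3.9| = 9.6 + 11 = 20.6

20.6


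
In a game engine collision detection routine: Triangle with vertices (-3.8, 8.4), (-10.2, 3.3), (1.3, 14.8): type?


Side lengths squared: AB^2=66.97, BC^2=264.5, CA^2=66.97
Sorted: [66.97, 66.97, 264.5]
By sides: Isosceles, By angles: Obtuse

Isosceles, Obtuse


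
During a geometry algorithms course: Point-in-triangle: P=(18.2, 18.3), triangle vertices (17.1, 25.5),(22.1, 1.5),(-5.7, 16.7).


Cross products: AB x AP = -9.6, BC x BP = -407.76, CA x CP = -173.84
All same sign? yes

Yes, inside


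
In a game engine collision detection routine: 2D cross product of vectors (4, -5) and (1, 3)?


u x v = u_x*v_y - u_y*v_x = 4*3 - (-5)*1
= 12 - (-5) = 17

17


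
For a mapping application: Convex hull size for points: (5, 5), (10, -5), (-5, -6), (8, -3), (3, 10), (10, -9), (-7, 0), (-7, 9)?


Convex hull vertices (CCW): (-7, 0), (-5, -6), (10, -9), (10, -5), (3, 10), (-7, 9)
Count = 6

6


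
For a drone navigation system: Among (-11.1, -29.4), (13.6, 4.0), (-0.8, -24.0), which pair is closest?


d(P0,P1) = 41.5409, d(P0,P2) = 11.6297, d(P1,P2) = 31.4859
Closest: P0 and P2

Closest pair: (-11.1, -29.4) and (-0.8, -24.0), distance = 11.6297


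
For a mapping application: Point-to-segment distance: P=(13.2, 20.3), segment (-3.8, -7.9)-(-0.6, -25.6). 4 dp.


Project P onto AB: t = 0 (clamped to [0,1])
Closest point on segment: (-3.8, -7.9)
Distance: 32.9278

32.9278


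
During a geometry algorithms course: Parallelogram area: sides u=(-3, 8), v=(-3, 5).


|u x v| = |(-3)*5 - 8*(-3)|
= |(-15) - (-24)| = 9

9


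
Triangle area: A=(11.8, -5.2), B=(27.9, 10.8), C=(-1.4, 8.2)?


Area = |x_A(y_B-y_C) + x_B(y_C-y_A) + x_C(y_A-y_B)|/2
= |30.68 + 373.86 + 22.4|/2
= 426.94/2 = 213.47

213.47


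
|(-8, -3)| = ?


|u| = sqrt((-8)^2 + (-3)^2) = sqrt(73) = 8.544

8.544


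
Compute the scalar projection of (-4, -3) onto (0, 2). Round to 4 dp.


u.v = -6, |v| = sqrt(4) = 2
Scalar projection = u.v / |v| = -6 / sqrt(4) = -3

-3


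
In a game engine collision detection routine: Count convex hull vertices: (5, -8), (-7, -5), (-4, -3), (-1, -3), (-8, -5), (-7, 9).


Convex hull vertices (CCW): (-8, -5), (5, -8), (-7, 9)
Count = 3

3


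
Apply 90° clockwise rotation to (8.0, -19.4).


90° CW: (x,y) -> (y, -x)
(8,-19.4) -> (-19.4, -8)

(-19.4, -8)


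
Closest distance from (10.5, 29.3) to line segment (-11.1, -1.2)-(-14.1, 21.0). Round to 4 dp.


Project P onto AB: t = 1 (clamped to [0,1])
Closest point on segment: (-14.1, 21)
Distance: 25.9625

25.9625


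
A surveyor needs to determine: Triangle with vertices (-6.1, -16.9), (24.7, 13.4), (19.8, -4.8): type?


Side lengths squared: AB^2=1866.73, BC^2=355.25, CA^2=817.22
Sorted: [355.25, 817.22, 1866.73]
By sides: Scalene, By angles: Obtuse

Scalene, Obtuse


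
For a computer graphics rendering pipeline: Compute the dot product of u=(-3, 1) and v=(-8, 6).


u . v = u_x*v_x + u_y*v_y = (-3)*(-8) + 1*6
= 24 + 6 = 30

30


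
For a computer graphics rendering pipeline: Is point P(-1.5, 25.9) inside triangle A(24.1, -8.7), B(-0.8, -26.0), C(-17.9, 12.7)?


Cross products: AB x AP = -1304.42, BC x BP = -860.4, CA x CP = 905.36
All same sign? no

No, outside


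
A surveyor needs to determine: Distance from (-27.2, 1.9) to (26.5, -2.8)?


dx=53.7, dy=-4.7
d^2 = 53.7^2 + (-4.7)^2 = 2905.78
d = sqrt(2905.78) = 53.9053

53.9053


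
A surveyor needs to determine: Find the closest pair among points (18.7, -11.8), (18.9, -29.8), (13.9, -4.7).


d(P0,P1) = 18.0011, d(P0,P2) = 8.5703, d(P1,P2) = 25.5932
Closest: P0 and P2

Closest pair: (18.7, -11.8) and (13.9, -4.7), distance = 8.5703


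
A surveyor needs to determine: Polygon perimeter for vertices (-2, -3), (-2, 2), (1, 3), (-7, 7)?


Sides: (-2, -3)->(-2, 2): sqrt(25) = 5, (-2, 2)->(1, 3): sqrt(10) = 3.162278, (1, 3)->(-7, 7): sqrt(80) = 8.944272, (-7, 7)->(-2, -3): sqrt(125) = 11.18034
Sum = 28.28689
Perimeter = 28.2869

28.2869


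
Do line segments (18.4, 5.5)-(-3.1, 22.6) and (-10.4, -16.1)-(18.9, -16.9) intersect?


Cross products: d1=655.92, d2=1139.75, d3=956.88, d4=473.05
d1*d2 < 0 and d3*d4 < 0? no

No, they don't intersect


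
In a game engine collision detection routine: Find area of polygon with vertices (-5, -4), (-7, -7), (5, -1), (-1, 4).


Shoelace sum: ((-5)*(-7) - (-7)*(-4)) + ((-7)*(-1) - 5*(-7)) + (5*4 - (-1)*(-1)) + ((-1)*(-4) - (-5)*4)
= 92
Area = |92|/2 = 46

46


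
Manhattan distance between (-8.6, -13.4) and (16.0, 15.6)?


|(-8.6)-16| + |(-13.4)-15.6| = 24.6 + 29 = 53.6

53.6


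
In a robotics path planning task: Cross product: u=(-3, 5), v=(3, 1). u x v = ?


u x v = u_x*v_y - u_y*v_x = (-3)*1 - 5*3
= (-3) - 15 = -18

-18


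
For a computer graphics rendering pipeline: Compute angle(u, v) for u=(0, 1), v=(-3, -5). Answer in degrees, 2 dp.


u.v = -5, |u| = sqrt(1) = 1, |v| = sqrt(34) = 5.831
cos(theta) = u.v/(|u||v|) = -5/sqrt(34) = -0.857493
theta = acos(-0.857493) = 149.04 degrees

149.04 degrees


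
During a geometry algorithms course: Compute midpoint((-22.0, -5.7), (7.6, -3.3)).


M = (((-22)+7.6)/2, ((-5.7)+(-3.3))/2)
= (-7.2, -4.5)

(-7.2, -4.5)


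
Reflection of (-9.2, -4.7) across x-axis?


Reflection over x-axis: (x,y) -> (x,-y)
(-9.2, -4.7) -> (-9.2, 4.7)

(-9.2, 4.7)


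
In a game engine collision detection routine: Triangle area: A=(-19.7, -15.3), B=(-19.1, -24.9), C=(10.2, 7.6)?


Area = |x_A(y_B-y_C) + x_B(y_C-y_A) + x_C(y_A-y_B)|/2
= |640.25 + (-437.39) + 97.92|/2
= 300.78/2 = 150.39

150.39


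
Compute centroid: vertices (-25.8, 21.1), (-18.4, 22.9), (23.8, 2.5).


Centroid = ((x_A+x_B+x_C)/3, (y_A+y_B+y_C)/3)
= (((-25.8)+(-18.4)+23.8)/3, (21.1+22.9+2.5)/3)
= (-6.8, 15.5)

(-6.8, 15.5)


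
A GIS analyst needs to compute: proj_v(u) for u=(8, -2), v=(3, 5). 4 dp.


u.v = 14, |v| = sqrt(34) = 5.831
Scalar projection = u.v / |v| = 14 / sqrt(34) = 2.401

2.401


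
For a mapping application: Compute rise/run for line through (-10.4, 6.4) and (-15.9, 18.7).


slope = (y2-y1)/(x2-x1) = (18.7-6.4)/((-15.9)-(-10.4)) = 12.3/(-5.5) = -2.2364

-2.2364


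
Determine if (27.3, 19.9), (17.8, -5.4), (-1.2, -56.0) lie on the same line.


Cross product: (17.8-27.3)*((-56)-19.9) - ((-5.4)-19.9)*((-1.2)-27.3)
= 0

Yes, collinear


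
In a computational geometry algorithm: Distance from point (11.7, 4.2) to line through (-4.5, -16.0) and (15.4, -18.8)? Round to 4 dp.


|cross product| = 447.34
|line direction| = sqrt(403.85) = 20.096
Distance = 447.34/sqrt(403.85) = 22.2601

22.2601


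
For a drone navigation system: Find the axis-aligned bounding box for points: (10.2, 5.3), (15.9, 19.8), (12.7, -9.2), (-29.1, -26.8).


x range: [-29.1, 15.9]
y range: [-26.8, 19.8]
Bounding box: (-29.1,-26.8) to (15.9,19.8)

(-29.1,-26.8) to (15.9,19.8)


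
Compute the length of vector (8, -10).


|u| = sqrt(8^2 + (-10)^2) = sqrt(164) = 12.8062

12.8062


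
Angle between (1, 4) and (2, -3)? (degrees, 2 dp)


u.v = -10, |u| = sqrt(17) = 4.1231, |v| = sqrt(13) = 3.6056
cos(theta) = u.v/(|u||v|) = -10/sqrt(221) = -0.672673
theta = acos(-0.672673) = 132.27 degrees

132.27 degrees


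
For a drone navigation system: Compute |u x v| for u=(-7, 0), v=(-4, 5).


|u x v| = |(-7)*5 - 0*(-4)|
= |(-35) - 0| = 35

35


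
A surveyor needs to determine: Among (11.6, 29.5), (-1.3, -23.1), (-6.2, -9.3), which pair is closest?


d(P0,P1) = 54.1587, d(P0,P2) = 42.6882, d(P1,P2) = 14.6441
Closest: P1 and P2

Closest pair: (-1.3, -23.1) and (-6.2, -9.3), distance = 14.6441


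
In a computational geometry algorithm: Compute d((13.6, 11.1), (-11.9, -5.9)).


dx=-25.5, dy=-17
d^2 = (-25.5)^2 + (-17)^2 = 939.25
d = sqrt(939.25) = 30.6472

30.6472


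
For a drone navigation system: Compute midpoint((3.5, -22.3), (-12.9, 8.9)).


M = ((3.5+(-12.9))/2, ((-22.3)+8.9)/2)
= (-4.7, -6.7)

(-4.7, -6.7)


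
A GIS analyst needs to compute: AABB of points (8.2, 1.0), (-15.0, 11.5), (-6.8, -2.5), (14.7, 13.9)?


x range: [-15, 14.7]
y range: [-2.5, 13.9]
Bounding box: (-15,-2.5) to (14.7,13.9)

(-15,-2.5) to (14.7,13.9)


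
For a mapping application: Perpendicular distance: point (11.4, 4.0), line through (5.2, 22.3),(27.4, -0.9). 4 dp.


|cross product| = 262.42
|line direction| = sqrt(1031.08) = 32.1104
Distance = 262.42/sqrt(1031.08) = 8.1724

8.1724


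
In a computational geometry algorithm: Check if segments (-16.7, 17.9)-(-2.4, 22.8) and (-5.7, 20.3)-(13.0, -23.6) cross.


Cross products: d1=-527.78, d2=191.62, d3=-19.58, d4=-738.98
d1*d2 < 0 and d3*d4 < 0? no

No, they don't intersect


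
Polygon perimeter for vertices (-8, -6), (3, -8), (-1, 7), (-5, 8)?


Sides: (-8, -6)->(3, -8): sqrt(125) = 11.18034, (3, -8)->(-1, 7): sqrt(241) = 15.524175, (-1, 7)->(-5, 8): sqrt(17) = 4.123106, (-5, 8)->(-8, -6): sqrt(205) = 14.317821
Sum = 45.145442
Perimeter = 45.1454

45.1454


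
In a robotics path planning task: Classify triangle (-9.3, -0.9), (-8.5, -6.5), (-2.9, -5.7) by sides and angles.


Side lengths squared: AB^2=32, BC^2=32, CA^2=64
Sorted: [32, 32, 64]
By sides: Isosceles, By angles: Right

Isosceles, Right


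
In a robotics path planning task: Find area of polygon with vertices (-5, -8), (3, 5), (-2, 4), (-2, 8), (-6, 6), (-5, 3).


Shoelace sum: ((-5)*5 - 3*(-8)) + (3*4 - (-2)*5) + ((-2)*8 - (-2)*4) + ((-2)*6 - (-6)*8) + ((-6)*3 - (-5)*6) + ((-5)*(-8) - (-5)*3)
= 116
Area = |116|/2 = 58

58


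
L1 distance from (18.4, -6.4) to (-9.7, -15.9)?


|18.4-(-9.7)| + |(-6.4)-(-15.9)| = 28.1 + 9.5 = 37.6

37.6


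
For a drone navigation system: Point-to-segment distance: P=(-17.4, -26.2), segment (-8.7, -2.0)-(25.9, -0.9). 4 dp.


Project P onto AB: t = 0 (clamped to [0,1])
Closest point on segment: (-8.7, -2)
Distance: 25.7163

25.7163


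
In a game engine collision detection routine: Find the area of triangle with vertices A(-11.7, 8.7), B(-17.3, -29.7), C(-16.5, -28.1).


Area = |x_A(y_B-y_C) + x_B(y_C-y_A) + x_C(y_A-y_B)|/2
= |18.72 + 636.64 + (-633.6)|/2
= 21.76/2 = 10.88

10.88


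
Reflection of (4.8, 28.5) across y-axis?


Reflection over y-axis: (x,y) -> (-x,y)
(4.8, 28.5) -> (-4.8, 28.5)

(-4.8, 28.5)


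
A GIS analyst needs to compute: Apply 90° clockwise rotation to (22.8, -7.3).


90° CW: (x,y) -> (y, -x)
(22.8,-7.3) -> (-7.3, -22.8)

(-7.3, -22.8)


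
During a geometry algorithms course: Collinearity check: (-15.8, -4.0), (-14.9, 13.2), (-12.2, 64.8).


Cross product: ((-14.9)-(-15.8))*(64.8-(-4)) - (13.2-(-4))*((-12.2)-(-15.8))
= 0

Yes, collinear


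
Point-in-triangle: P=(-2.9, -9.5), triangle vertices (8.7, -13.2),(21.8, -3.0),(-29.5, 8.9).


Cross products: AB x AP = 166.79, BC x BP = 627.38, CA x CP = -115.02
All same sign? no

No, outside


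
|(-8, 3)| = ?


|u| = sqrt((-8)^2 + 3^2) = sqrt(73) = 8.544

8.544


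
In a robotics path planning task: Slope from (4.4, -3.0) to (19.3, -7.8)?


slope = (y2-y1)/(x2-x1) = ((-7.8)-(-3))/(19.3-4.4) = (-4.8)/14.9 = -0.3221

-0.3221


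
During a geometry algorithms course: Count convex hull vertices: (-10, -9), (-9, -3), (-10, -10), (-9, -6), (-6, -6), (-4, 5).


Convex hull vertices (CCW): (-10, -10), (-6, -6), (-4, 5), (-9, -3), (-10, -9)
Count = 5

5


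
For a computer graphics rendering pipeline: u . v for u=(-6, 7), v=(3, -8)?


u . v = u_x*v_x + u_y*v_y = (-6)*3 + 7*(-8)
= (-18) + (-56) = -74

-74


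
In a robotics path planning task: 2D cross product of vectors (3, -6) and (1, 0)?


u x v = u_x*v_y - u_y*v_x = 3*0 - (-6)*1
= 0 - (-6) = 6

6


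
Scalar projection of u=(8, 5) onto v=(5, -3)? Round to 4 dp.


u.v = 25, |v| = sqrt(34) = 5.831
Scalar projection = u.v / |v| = 25 / sqrt(34) = 4.2875

4.2875


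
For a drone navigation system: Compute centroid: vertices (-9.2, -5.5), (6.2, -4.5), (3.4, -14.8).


Centroid = ((x_A+x_B+x_C)/3, (y_A+y_B+y_C)/3)
= (((-9.2)+6.2+3.4)/3, ((-5.5)+(-4.5)+(-14.8))/3)
= (0.1333, -8.2667)

(0.1333, -8.2667)


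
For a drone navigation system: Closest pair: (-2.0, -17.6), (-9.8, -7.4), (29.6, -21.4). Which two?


d(P0,P1) = 12.8406, d(P0,P2) = 31.8277, d(P1,P2) = 41.8134
Closest: P0 and P1

Closest pair: (-2.0, -17.6) and (-9.8, -7.4), distance = 12.8406


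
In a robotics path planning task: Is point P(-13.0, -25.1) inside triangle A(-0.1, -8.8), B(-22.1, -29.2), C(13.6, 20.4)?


Cross products: AB x AP = 95.44, BC x BP = -304.99, CA x CP = -153.37
All same sign? no

No, outside


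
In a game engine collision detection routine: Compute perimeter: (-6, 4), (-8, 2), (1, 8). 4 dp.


Sides: (-6, 4)->(-8, 2): sqrt(8) = 2.828427, (-8, 2)->(1, 8): sqrt(117) = 10.816654, (1, 8)->(-6, 4): sqrt(65) = 8.062258
Sum = 21.707339
Perimeter = 21.7073

21.7073


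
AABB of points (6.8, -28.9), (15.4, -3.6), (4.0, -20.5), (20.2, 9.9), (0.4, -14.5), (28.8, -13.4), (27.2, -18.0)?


x range: [0.4, 28.8]
y range: [-28.9, 9.9]
Bounding box: (0.4,-28.9) to (28.8,9.9)

(0.4,-28.9) to (28.8,9.9)


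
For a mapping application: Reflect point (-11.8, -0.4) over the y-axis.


Reflection over y-axis: (x,y) -> (-x,y)
(-11.8, -0.4) -> (11.8, -0.4)

(11.8, -0.4)


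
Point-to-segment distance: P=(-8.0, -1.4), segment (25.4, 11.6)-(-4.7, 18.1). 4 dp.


Project P onto AB: t = 0.9711 (clamped to [0,1])
Closest point on segment: (-3.8296, 17.912)
Distance: 19.7572

19.7572


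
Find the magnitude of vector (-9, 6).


|u| = sqrt((-9)^2 + 6^2) = sqrt(117) = 10.8167

10.8167


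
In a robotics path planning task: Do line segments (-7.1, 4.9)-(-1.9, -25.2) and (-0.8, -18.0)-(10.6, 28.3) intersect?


Cross products: d1=552.75, d2=-31.15, d3=70.55, d4=654.45
d1*d2 < 0 and d3*d4 < 0? no

No, they don't intersect


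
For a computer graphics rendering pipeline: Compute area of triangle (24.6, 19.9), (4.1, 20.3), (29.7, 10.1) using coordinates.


Area = |x_A(y_B-y_C) + x_B(y_C-y_A) + x_C(y_A-y_B)|/2
= |250.92 + (-40.18) + (-11.88)|/2
= 198.86/2 = 99.43

99.43


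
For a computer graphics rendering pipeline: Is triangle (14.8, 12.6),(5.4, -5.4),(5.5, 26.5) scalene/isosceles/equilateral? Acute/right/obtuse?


Side lengths squared: AB^2=412.36, BC^2=1017.62, CA^2=279.7
Sorted: [279.7, 412.36, 1017.62]
By sides: Scalene, By angles: Obtuse

Scalene, Obtuse


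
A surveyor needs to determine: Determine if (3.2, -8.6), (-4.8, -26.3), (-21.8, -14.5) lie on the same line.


Cross product: ((-4.8)-3.2)*((-14.5)-(-8.6)) - ((-26.3)-(-8.6))*((-21.8)-3.2)
= -395.3

No, not collinear


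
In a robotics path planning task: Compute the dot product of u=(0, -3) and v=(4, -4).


u . v = u_x*v_x + u_y*v_y = 0*4 + (-3)*(-4)
= 0 + 12 = 12

12


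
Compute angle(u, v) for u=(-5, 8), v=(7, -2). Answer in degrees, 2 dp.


u.v = -51, |u| = sqrt(89) = 9.434, |v| = sqrt(53) = 7.2801
cos(theta) = u.v/(|u||v|) = -51/sqrt(4717) = -0.74257
theta = acos(-0.74257) = 137.95 degrees

137.95 degrees


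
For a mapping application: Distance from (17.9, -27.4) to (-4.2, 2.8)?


dx=-22.1, dy=30.2
d^2 = (-22.1)^2 + 30.2^2 = 1400.45
d = sqrt(1400.45) = 37.4226

37.4226
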